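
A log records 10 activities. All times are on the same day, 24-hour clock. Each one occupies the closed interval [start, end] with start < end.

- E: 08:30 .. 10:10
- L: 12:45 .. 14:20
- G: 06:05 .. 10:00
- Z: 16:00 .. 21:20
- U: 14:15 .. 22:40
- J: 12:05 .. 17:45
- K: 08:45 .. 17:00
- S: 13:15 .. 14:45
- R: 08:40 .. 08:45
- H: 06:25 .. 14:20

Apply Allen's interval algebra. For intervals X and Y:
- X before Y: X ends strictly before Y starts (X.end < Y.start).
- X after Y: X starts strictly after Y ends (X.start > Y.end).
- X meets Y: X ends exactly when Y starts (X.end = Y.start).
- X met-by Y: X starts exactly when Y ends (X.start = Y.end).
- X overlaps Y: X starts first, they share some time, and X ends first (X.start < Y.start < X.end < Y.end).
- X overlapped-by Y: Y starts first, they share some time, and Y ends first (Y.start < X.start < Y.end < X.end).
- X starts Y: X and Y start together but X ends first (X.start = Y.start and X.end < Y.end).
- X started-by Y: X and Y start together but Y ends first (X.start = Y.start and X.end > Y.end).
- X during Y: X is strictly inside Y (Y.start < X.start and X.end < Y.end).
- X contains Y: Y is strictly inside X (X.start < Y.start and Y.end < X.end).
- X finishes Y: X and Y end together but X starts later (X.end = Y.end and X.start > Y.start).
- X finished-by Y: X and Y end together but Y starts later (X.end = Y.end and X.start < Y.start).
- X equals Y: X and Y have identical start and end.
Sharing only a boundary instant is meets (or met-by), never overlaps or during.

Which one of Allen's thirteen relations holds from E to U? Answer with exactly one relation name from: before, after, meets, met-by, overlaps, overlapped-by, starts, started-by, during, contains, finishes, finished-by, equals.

E = [08:30, 10:10]; U = [14:15, 22:40].
Compare endpoints: E.start < U.start, E.start < U.end, E.end < U.start, E.end < U.end.
That pattern is 'before'.

before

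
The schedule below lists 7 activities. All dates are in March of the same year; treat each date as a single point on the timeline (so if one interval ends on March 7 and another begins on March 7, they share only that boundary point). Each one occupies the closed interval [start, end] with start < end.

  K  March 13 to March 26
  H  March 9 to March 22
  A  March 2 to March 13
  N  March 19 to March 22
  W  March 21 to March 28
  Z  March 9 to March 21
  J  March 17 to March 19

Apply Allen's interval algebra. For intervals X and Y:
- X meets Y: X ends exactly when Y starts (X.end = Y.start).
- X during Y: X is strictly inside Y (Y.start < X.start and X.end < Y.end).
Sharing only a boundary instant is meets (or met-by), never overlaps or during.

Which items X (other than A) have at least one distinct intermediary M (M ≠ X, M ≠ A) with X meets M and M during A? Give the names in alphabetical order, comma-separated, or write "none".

Target A = [March 2, March 13].
Intermediaries M with M during A: none.
Union: none.

none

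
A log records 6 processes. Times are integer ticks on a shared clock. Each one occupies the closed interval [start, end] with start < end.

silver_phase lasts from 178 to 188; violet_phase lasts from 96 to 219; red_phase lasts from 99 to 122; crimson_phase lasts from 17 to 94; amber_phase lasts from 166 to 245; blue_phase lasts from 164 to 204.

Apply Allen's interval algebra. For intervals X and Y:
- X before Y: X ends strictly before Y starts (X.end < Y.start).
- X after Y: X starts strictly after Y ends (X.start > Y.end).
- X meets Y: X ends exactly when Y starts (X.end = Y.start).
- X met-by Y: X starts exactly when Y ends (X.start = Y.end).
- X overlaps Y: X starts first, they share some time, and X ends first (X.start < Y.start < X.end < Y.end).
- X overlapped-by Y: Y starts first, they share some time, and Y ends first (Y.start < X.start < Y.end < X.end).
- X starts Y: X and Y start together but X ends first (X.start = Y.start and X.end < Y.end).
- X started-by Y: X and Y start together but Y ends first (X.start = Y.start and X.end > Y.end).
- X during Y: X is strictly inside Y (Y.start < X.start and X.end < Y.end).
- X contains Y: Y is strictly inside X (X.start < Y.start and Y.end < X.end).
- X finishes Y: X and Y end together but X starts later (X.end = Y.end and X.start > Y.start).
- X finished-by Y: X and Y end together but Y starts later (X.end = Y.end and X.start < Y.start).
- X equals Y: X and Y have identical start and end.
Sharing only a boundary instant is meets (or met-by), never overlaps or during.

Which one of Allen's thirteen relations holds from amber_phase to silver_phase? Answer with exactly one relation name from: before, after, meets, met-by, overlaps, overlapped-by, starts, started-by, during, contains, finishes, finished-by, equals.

amber_phase = [166, 245]; silver_phase = [178, 188].
Compare endpoints: amber_phase.start < silver_phase.start, amber_phase.start < silver_phase.end, amber_phase.end > silver_phase.start, amber_phase.end > silver_phase.end.
That pattern is 'contains'.

contains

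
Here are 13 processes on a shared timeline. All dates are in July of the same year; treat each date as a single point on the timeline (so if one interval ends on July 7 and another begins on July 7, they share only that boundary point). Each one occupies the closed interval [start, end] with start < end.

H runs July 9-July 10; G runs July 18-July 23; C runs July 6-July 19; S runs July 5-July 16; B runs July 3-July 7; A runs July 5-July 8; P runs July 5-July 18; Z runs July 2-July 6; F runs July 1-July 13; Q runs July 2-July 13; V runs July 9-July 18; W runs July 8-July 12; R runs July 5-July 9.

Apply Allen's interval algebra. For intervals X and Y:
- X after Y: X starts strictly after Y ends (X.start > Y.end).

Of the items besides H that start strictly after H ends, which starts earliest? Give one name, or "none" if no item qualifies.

Target H = [July 9, July 10].
A [July 5, July 8] → before → excluded.
B [July 3, July 7] → before → excluded.
C [July 6, July 19] → contains → excluded.
F [July 1, July 13] → contains → excluded.
G [July 18, July 23] → after → candidate.
P [July 5, July 18] → contains → excluded.
Q [July 2, July 13] → contains → excluded.
R [July 5, July 9] → meets → excluded.
S [July 5, July 16] → contains → excluded.
V [July 9, July 18] → started-by → excluded.
W [July 8, July 12] → contains → excluded.
Z [July 2, July 6] → before → excluded.
Among candidates, earliest start is July 18 → G.

G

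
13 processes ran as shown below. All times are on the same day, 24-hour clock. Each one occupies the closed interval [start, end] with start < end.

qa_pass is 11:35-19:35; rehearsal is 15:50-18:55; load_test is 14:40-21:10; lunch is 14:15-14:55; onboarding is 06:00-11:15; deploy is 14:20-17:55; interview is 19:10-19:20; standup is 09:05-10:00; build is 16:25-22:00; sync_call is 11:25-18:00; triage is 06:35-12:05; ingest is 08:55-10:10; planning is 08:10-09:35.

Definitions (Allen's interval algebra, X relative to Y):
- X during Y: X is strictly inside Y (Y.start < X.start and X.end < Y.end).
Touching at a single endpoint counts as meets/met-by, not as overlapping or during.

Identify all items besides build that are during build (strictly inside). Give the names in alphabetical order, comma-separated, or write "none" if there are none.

interview

Target build = [16:25, 22:00].
deploy [14:20, 17:55] → overlaps → no.
ingest [08:55, 10:10] → before → no.
interview [19:10, 19:20] → during → yes.
load_test [14:40, 21:10] → overlaps → no.
lunch [14:15, 14:55] → before → no.
onboarding [06:00, 11:15] → before → no.
planning [08:10, 09:35] → before → no.
qa_pass [11:35, 19:35] → overlaps → no.
rehearsal [15:50, 18:55] → overlaps → no.
standup [09:05, 10:00] → before → no.
sync_call [11:25, 18:00] → overlaps → no.
triage [06:35, 12:05] → before → no.
Result: interview.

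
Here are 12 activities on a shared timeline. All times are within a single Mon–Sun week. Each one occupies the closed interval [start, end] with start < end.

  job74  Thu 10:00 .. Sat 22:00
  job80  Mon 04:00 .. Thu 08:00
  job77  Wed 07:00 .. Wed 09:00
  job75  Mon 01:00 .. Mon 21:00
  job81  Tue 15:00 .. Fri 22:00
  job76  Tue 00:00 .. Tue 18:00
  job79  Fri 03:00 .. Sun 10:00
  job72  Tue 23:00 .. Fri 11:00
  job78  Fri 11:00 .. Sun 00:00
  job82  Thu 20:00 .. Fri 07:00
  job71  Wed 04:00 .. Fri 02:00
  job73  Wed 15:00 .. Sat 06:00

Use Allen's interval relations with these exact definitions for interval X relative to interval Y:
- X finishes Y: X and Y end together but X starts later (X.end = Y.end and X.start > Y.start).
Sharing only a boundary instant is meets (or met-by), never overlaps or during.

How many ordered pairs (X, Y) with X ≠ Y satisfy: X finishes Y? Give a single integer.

Checking all 132 ordered pairs for relation 'finishes'; matching pairs in alphabetical order:
No pair satisfies it.
Count: 0.

0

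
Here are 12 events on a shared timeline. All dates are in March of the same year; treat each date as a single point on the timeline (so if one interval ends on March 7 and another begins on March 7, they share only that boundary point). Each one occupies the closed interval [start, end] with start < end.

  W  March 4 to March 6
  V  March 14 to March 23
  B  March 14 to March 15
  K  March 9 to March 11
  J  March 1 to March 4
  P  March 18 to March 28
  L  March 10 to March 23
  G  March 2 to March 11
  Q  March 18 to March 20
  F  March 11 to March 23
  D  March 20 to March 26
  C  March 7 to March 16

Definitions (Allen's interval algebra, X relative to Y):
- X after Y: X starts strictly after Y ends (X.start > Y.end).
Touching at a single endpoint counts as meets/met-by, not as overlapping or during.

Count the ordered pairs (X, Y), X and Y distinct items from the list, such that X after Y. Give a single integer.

Checking all 132 ordered pairs for relation 'after'; matching pairs in alphabetical order:
(B, G): B after G ✓
(B, J): B after J ✓
(B, K): B after K ✓
(B, W): B after W ✓
(C, J): C after J ✓
(C, W): C after W ✓
(D, B): D after B ✓
(D, C): D after C ✓
(D, G): D after G ✓
(D, J): D after J ✓
(D, K): D after K ✓
(D, W): D after W ✓
(F, J): F after J ✓
(F, W): F after W ✓
(K, J): K after J ✓
(K, W): K after W ✓
(L, J): L after J ✓
(L, W): L after W ✓
(P, B): P after B ✓
(P, C): P after C ✓
(P, G): P after G ✓
(P, J): P after J ✓
(P, K): P after K ✓
(P, W): P after W ✓
... plus 10 further pairs not listed.
Count: 34.

34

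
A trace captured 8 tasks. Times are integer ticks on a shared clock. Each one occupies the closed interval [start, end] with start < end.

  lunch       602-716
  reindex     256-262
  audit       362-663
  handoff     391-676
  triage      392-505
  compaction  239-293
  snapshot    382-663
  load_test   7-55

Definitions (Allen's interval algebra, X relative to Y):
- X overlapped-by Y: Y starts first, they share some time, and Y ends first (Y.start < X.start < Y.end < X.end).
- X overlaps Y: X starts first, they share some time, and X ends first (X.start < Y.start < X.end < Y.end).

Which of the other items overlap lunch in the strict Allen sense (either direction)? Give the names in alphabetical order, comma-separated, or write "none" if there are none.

audit, handoff, snapshot

Target lunch = [602, 716].
audit [362, 663] → overlaps → yes.
compaction [239, 293] → before → no.
handoff [391, 676] → overlaps → yes.
load_test [7, 55] → before → no.
reindex [256, 262] → before → no.
snapshot [382, 663] → overlaps → yes.
triage [392, 505] → before → no.
Result: audit, handoff, snapshot.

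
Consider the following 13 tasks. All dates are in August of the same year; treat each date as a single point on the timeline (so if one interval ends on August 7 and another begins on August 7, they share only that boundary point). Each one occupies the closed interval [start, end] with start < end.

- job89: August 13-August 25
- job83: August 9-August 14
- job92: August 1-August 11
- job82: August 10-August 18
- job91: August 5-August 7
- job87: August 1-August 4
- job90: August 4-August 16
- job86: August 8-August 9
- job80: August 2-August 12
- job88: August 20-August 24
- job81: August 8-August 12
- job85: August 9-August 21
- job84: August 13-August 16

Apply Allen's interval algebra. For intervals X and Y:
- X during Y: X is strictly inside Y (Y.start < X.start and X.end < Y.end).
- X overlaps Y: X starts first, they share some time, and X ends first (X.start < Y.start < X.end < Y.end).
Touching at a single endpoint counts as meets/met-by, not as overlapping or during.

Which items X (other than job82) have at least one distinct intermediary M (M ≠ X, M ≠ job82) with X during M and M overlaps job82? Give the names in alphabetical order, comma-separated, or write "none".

job81, job83, job86, job91

Target job82 = [August 10, August 18].
Intermediaries M with M overlaps job82: job80, job81, job83, job90, job92.
Via job80 — items with X during job80: job86, job91.
Via job81 — items with X during job81: none.
Via job83 — items with X during job83: none.
Via job90 — items with X during job90: job81, job83, job86, job91.
Via job92 — items with X during job92: job86, job91.
Union: job81, job83, job86, job91.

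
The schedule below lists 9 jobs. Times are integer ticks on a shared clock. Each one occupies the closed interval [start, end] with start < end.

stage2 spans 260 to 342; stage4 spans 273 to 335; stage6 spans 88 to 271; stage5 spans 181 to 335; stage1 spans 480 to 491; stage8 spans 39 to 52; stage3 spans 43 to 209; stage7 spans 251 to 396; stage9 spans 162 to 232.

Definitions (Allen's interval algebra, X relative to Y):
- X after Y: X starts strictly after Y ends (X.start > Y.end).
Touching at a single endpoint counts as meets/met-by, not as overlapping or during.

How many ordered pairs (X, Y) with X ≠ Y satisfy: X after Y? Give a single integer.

Checking all 72 ordered pairs for relation 'after'; matching pairs in alphabetical order:
(stage1, stage2): stage1 after stage2 ✓
(stage1, stage3): stage1 after stage3 ✓
(stage1, stage4): stage1 after stage4 ✓
(stage1, stage5): stage1 after stage5 ✓
(stage1, stage6): stage1 after stage6 ✓
(stage1, stage7): stage1 after stage7 ✓
(stage1, stage8): stage1 after stage8 ✓
(stage1, stage9): stage1 after stage9 ✓
(stage2, stage3): stage2 after stage3 ✓
(stage2, stage8): stage2 after stage8 ✓
(stage2, stage9): stage2 after stage9 ✓
(stage4, stage3): stage4 after stage3 ✓
(stage4, stage6): stage4 after stage6 ✓
(stage4, stage8): stage4 after stage8 ✓
(stage4, stage9): stage4 after stage9 ✓
(stage5, stage8): stage5 after stage8 ✓
(stage6, stage8): stage6 after stage8 ✓
(stage7, stage3): stage7 after stage3 ✓
(stage7, stage8): stage7 after stage8 ✓
(stage7, stage9): stage7 after stage9 ✓
(stage9, stage8): stage9 after stage8 ✓
Count: 21.

21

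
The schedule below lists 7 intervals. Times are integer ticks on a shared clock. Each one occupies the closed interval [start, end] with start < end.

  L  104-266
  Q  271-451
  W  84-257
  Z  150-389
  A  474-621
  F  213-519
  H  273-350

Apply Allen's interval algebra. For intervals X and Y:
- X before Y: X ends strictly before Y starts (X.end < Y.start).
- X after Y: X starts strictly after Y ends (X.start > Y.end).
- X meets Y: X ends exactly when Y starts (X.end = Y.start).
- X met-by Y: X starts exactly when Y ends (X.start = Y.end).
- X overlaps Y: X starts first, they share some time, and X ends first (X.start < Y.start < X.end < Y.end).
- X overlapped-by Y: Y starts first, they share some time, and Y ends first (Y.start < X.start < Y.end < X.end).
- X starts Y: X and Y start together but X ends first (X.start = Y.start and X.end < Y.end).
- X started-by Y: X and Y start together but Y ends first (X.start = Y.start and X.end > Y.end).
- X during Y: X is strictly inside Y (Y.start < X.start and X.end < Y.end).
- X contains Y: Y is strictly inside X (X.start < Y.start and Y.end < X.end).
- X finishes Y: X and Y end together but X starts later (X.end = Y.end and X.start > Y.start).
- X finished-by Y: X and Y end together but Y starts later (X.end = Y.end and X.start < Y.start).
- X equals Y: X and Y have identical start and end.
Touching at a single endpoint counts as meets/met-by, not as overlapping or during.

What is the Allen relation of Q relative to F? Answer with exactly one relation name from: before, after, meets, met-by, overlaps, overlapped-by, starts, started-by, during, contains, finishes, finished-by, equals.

Q = [271, 451]; F = [213, 519].
Compare endpoints: Q.start > F.start, Q.start < F.end, Q.end > F.start, Q.end < F.end.
That pattern is 'during'.

during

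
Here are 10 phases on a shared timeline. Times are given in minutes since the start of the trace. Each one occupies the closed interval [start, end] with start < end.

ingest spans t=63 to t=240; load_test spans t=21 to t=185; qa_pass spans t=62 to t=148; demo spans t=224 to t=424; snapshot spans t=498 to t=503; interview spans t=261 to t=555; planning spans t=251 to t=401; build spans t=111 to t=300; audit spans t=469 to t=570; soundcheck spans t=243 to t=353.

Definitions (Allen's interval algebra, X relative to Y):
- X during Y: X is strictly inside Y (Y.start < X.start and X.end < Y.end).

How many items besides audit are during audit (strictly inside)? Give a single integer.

1

Target audit = [t=469, t=570].
build [t=111, t=300] → before → no.
demo [t=224, t=424] → before → no.
ingest [t=63, t=240] → before → no.
interview [t=261, t=555] → overlaps → no.
load_test [t=21, t=185] → before → no.
planning [t=251, t=401] → before → no.
qa_pass [t=62, t=148] → before → no.
snapshot [t=498, t=503] → during → counts.
soundcheck [t=243, t=353] → before → no.
Total: 1.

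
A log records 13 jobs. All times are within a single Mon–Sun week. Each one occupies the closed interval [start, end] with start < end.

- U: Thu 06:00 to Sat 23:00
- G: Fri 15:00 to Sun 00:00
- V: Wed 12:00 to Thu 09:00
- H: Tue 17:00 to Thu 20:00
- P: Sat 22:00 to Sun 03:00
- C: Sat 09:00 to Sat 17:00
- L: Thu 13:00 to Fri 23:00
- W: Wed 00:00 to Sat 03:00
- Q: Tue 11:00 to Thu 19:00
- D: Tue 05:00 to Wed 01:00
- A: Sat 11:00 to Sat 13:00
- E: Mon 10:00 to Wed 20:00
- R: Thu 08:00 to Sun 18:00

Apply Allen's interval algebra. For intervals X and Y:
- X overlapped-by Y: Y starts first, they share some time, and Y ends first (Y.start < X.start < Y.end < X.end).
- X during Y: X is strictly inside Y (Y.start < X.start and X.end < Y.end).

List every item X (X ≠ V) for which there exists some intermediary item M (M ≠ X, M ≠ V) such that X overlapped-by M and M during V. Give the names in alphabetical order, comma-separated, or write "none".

Target V = [Wed 12:00, Thu 09:00].
Intermediaries M with M during V: none.
Union: none.

none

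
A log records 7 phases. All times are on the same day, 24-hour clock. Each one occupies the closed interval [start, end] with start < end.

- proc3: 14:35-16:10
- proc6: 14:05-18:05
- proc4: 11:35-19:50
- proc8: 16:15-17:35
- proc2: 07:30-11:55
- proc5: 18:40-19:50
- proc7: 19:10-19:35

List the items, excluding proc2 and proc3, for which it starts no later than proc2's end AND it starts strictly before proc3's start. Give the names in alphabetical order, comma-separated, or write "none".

proc4

Conditions: its start is no later than proc2's end (X.start <= 11:55) AND its start is strictly before proc3's start (X.start < 14:35).
proc4: start 11:35 <= 11:55? ✓; start 11:35 < 14:35? ✓ → yes.
proc5: start 18:40 <= 11:55? ✗; start 18:40 < 14:35? ✗ → no.
proc6: start 14:05 <= 11:55? ✗; start 14:05 < 14:35? ✓ → no.
proc7: start 19:10 <= 11:55? ✗; start 19:10 < 14:35? ✗ → no.
proc8: start 16:15 <= 11:55? ✗; start 16:15 < 14:35? ✗ → no.
Result: proc4.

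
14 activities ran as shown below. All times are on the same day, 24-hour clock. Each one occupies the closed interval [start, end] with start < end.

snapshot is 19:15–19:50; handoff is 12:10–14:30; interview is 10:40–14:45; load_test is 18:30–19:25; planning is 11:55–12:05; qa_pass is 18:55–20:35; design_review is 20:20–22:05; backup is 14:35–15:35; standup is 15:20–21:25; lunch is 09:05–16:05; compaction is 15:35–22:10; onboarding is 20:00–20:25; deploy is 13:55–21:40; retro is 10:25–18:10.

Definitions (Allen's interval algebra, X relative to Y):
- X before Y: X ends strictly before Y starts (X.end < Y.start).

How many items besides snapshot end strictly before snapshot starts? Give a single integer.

Target snapshot = [19:15, 19:50].
backup [14:35, 15:35] → before → counts.
compaction [15:35, 22:10] → contains → no.
deploy [13:55, 21:40] → contains → no.
design_review [20:20, 22:05] → after → no.
handoff [12:10, 14:30] → before → counts.
interview [10:40, 14:45] → before → counts.
load_test [18:30, 19:25] → overlaps → no.
lunch [09:05, 16:05] → before → counts.
onboarding [20:00, 20:25] → after → no.
planning [11:55, 12:05] → before → counts.
qa_pass [18:55, 20:35] → contains → no.
retro [10:25, 18:10] → before → counts.
standup [15:20, 21:25] → contains → no.
Total: 6.

6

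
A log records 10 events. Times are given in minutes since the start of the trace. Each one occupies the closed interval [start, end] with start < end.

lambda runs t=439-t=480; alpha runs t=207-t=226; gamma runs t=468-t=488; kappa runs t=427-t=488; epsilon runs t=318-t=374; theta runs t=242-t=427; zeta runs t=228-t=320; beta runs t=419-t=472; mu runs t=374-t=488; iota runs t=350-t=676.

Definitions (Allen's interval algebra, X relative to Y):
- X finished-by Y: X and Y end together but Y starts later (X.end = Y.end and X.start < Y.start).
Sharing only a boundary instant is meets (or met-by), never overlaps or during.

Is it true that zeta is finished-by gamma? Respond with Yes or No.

No

zeta = [t=228, t=320], gamma = [t=468, t=488].
Actual relation of zeta to gamma: before.
Asked whether 'finished-by' holds → No.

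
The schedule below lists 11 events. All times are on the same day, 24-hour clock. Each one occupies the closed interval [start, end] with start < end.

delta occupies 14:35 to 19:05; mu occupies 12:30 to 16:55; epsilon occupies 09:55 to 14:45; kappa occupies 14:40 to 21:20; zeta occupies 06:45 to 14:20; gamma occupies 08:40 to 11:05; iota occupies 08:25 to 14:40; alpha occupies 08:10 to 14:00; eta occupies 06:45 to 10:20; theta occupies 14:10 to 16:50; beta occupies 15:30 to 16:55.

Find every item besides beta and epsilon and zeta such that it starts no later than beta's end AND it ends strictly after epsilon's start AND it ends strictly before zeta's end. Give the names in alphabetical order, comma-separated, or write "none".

alpha, eta, gamma

Conditions: its start is no later than beta's end (X.start <= 16:55) AND its end is strictly after epsilon's start (X.end > 09:55) AND its end is strictly before zeta's end (X.end < 14:20).
alpha: start 08:10 <= 16:55? ✓; end 14:00 > 09:55? ✓; end 14:00 < 14:20? ✓ → yes.
delta: start 14:35 <= 16:55? ✓; end 19:05 > 09:55? ✓; end 19:05 < 14:20? ✗ → no.
eta: start 06:45 <= 16:55? ✓; end 10:20 > 09:55? ✓; end 10:20 < 14:20? ✓ → yes.
gamma: start 08:40 <= 16:55? ✓; end 11:05 > 09:55? ✓; end 11:05 < 14:20? ✓ → yes.
iota: start 08:25 <= 16:55? ✓; end 14:40 > 09:55? ✓; end 14:40 < 14:20? ✗ → no.
kappa: start 14:40 <= 16:55? ✓; end 21:20 > 09:55? ✓; end 21:20 < 14:20? ✗ → no.
mu: start 12:30 <= 16:55? ✓; end 16:55 > 09:55? ✓; end 16:55 < 14:20? ✗ → no.
theta: start 14:10 <= 16:55? ✓; end 16:50 > 09:55? ✓; end 16:50 < 14:20? ✗ → no.
Result: alpha, eta, gamma.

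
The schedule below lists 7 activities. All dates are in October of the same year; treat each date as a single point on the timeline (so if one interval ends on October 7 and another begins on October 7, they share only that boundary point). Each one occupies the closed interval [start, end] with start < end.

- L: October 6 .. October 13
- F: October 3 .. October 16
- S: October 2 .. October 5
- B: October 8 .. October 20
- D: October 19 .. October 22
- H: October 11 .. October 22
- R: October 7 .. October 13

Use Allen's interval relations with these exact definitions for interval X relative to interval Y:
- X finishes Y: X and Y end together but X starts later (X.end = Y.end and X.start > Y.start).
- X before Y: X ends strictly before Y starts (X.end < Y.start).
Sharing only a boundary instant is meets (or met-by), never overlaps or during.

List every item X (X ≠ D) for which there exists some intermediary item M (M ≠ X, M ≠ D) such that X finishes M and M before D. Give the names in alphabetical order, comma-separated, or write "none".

R

Target D = [October 19, October 22].
Intermediaries M with M before D: F, L, R, S.
Via F — items with X finishes F: none.
Via L — items with X finishes L: R.
Via R — items with X finishes R: none.
Via S — items with X finishes S: none.
Union: R.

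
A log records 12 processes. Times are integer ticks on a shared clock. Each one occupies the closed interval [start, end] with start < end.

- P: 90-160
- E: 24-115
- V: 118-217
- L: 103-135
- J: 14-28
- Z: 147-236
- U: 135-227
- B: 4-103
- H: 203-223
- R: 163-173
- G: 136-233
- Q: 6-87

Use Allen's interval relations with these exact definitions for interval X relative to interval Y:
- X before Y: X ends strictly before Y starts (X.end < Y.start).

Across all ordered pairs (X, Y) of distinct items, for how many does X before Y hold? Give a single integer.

35

Checking all 132 ordered pairs for relation 'before'; matching pairs in alphabetical order:
(B, G): B before G ✓
(B, H): B before H ✓
(B, R): B before R ✓
(B, U): B before U ✓
(B, V): B before V ✓
(B, Z): B before Z ✓
(E, G): E before G ✓
(E, H): E before H ✓
(E, R): E before R ✓
(E, U): E before U ✓
(E, V): E before V ✓
(E, Z): E before Z ✓
(J, G): J before G ✓
(J, H): J before H ✓
(J, L): J before L ✓
(J, P): J before P ✓
(J, R): J before R ✓
(J, U): J before U ✓
(J, V): J before V ✓
(J, Z): J before Z ✓
(L, G): L before G ✓
(L, H): L before H ✓
(L, R): L before R ✓
(L, Z): L before Z ✓
... plus 11 further pairs not listed.
Count: 35.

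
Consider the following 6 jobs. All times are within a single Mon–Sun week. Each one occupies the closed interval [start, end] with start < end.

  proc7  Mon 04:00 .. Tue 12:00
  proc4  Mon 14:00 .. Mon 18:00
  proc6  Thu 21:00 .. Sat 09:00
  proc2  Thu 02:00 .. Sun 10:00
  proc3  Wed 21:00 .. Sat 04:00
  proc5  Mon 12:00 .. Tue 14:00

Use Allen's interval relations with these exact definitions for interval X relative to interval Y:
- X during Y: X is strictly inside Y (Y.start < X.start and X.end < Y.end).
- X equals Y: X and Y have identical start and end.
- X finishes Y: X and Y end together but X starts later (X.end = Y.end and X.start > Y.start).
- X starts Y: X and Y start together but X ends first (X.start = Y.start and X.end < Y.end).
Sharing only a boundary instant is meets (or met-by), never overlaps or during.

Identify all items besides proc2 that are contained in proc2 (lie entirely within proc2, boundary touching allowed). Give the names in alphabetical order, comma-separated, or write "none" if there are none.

Target proc2 = [Thu 02:00, Sun 10:00].
proc3 [Wed 21:00, Sat 04:00] → overlaps → no.
proc4 [Mon 14:00, Mon 18:00] → before → no.
proc5 [Mon 12:00, Tue 14:00] → before → no.
proc6 [Thu 21:00, Sat 09:00] → during → yes.
proc7 [Mon 04:00, Tue 12:00] → before → no.
Result: proc6.

proc6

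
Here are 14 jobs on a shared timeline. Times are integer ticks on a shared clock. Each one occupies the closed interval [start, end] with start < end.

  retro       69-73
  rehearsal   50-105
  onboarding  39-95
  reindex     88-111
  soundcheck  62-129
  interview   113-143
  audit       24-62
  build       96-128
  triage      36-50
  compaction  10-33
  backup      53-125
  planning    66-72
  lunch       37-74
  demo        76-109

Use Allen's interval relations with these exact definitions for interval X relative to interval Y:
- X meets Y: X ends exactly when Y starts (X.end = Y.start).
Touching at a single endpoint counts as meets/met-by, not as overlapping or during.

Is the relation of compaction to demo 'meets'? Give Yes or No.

compaction = [10, 33], demo = [76, 109].
Actual relation of compaction to demo: before.
Asked whether 'meets' holds → No.

No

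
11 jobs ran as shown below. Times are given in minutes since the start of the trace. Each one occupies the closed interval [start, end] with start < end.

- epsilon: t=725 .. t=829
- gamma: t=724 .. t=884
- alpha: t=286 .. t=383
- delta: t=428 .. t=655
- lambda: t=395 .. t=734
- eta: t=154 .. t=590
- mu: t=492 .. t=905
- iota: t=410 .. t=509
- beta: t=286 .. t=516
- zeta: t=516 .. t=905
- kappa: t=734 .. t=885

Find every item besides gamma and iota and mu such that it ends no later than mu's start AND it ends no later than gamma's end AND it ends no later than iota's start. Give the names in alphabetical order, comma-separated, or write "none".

alpha

Conditions: its end is no later than mu's start (X.end <= t=492) AND its end is no later than gamma's end (X.end <= t=884) AND its end is no later than iota's start (X.end <= t=410).
alpha: end t=383 <= t=492? ✓; end t=383 <= t=884? ✓; end t=383 <= t=410? ✓ → yes.
beta: end t=516 <= t=492? ✗; end t=516 <= t=884? ✓; end t=516 <= t=410? ✗ → no.
delta: end t=655 <= t=492? ✗; end t=655 <= t=884? ✓; end t=655 <= t=410? ✗ → no.
epsilon: end t=829 <= t=492? ✗; end t=829 <= t=884? ✓; end t=829 <= t=410? ✗ → no.
eta: end t=590 <= t=492? ✗; end t=590 <= t=884? ✓; end t=590 <= t=410? ✗ → no.
kappa: end t=885 <= t=492? ✗; end t=885 <= t=884? ✗; end t=885 <= t=410? ✗ → no.
lambda: end t=734 <= t=492? ✗; end t=734 <= t=884? ✓; end t=734 <= t=410? ✗ → no.
zeta: end t=905 <= t=492? ✗; end t=905 <= t=884? ✗; end t=905 <= t=410? ✗ → no.
Result: alpha.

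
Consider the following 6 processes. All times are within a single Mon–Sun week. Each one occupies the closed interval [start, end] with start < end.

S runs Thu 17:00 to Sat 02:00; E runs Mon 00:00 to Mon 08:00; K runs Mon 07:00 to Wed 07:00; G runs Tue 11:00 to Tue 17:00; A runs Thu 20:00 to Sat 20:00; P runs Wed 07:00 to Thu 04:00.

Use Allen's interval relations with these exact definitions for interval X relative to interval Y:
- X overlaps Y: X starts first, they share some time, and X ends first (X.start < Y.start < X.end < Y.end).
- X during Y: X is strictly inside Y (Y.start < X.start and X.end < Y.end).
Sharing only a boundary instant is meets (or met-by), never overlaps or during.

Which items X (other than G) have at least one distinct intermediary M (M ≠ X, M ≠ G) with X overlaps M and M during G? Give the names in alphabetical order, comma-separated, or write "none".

Target G = [Tue 11:00, Tue 17:00].
Intermediaries M with M during G: none.
Union: none.

none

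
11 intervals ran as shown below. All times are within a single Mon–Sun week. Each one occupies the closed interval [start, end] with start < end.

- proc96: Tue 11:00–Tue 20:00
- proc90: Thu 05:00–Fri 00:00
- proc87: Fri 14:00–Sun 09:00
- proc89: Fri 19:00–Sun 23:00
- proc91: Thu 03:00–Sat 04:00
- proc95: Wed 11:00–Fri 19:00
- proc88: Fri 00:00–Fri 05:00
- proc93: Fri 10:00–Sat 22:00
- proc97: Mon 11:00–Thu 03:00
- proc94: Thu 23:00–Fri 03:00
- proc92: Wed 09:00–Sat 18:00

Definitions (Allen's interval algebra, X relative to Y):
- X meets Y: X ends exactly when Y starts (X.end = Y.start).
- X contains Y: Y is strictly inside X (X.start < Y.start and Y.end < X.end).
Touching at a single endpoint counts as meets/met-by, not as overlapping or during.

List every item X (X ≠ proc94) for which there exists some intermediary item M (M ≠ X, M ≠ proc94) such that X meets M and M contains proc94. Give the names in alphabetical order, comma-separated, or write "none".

proc97

Target proc94 = [Thu 23:00, Fri 03:00].
Intermediaries M with M contains proc94: proc91, proc92, proc95.
Via proc91 — items with X meets proc91: proc97.
Via proc92 — items with X meets proc92: none.
Via proc95 — items with X meets proc95: none.
Union: proc97.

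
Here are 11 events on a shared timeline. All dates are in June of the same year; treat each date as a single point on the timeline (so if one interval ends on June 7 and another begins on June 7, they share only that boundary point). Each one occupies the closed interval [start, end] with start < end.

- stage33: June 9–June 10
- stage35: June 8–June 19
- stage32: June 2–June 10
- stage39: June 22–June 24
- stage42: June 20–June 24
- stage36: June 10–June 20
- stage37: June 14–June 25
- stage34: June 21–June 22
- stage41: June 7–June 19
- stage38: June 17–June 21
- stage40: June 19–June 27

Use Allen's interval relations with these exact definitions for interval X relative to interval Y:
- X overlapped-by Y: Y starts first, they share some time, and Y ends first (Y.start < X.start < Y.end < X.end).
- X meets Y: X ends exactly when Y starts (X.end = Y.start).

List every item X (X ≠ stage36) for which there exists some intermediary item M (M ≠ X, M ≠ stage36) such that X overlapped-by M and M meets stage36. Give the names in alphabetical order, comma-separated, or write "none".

stage35, stage41

Target stage36 = [June 10, June 20].
Intermediaries M with M meets stage36: stage32, stage33.
Via stage32 — items with X overlapped-by stage32: stage35, stage41.
Via stage33 — items with X overlapped-by stage33: none.
Union: stage35, stage41.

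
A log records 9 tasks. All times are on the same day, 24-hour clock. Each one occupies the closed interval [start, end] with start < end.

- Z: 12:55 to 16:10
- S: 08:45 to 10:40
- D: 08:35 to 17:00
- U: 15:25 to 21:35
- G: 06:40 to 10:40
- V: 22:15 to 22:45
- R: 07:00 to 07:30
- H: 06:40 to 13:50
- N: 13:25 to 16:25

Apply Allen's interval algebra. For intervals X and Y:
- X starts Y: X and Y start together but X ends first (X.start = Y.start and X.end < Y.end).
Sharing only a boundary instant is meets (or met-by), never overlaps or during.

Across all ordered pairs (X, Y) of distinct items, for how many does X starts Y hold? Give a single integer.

1

Checking all 72 ordered pairs for relation 'starts'; matching pairs in alphabetical order:
(G, H): G starts H ✓
Count: 1.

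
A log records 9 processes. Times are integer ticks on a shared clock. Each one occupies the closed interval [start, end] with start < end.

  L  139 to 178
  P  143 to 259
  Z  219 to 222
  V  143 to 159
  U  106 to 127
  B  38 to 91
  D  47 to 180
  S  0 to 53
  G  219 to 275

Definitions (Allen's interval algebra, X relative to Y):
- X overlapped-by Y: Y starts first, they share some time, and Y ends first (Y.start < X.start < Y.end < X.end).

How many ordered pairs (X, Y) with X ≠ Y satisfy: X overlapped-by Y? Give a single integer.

6

Checking all 72 ordered pairs for relation 'overlapped-by'; matching pairs in alphabetical order:
(B, S): B overlapped-by S ✓
(D, B): D overlapped-by B ✓
(D, S): D overlapped-by S ✓
(G, P): G overlapped-by P ✓
(P, D): P overlapped-by D ✓
(P, L): P overlapped-by L ✓
Count: 6.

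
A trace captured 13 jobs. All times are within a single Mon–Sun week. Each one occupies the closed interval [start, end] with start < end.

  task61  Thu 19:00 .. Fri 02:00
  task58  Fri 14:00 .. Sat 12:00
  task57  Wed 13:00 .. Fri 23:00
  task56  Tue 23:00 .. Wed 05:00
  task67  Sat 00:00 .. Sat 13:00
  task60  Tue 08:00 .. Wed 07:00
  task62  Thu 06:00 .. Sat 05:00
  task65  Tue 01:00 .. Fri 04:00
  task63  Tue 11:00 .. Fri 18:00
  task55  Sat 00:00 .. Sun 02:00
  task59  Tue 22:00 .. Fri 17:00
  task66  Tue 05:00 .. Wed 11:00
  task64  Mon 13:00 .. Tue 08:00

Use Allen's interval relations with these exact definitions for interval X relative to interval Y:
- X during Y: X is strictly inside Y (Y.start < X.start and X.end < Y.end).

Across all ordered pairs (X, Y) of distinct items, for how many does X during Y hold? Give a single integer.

Checking all 156 ordered pairs for relation 'during'; matching pairs in alphabetical order:
(task56, task59): task56 during task59 ✓
(task56, task60): task56 during task60 ✓
(task56, task63): task56 during task63 ✓
(task56, task65): task56 during task65 ✓
(task56, task66): task56 during task66 ✓
(task59, task63): task59 during task63 ✓
(task60, task65): task60 during task65 ✓
(task60, task66): task60 during task66 ✓
(task61, task57): task61 during task57 ✓
(task61, task59): task61 during task59 ✓
(task61, task62): task61 during task62 ✓
(task61, task63): task61 during task63 ✓
(task61, task65): task61 during task65 ✓
(task66, task65): task66 during task65 ✓
Count: 14.

14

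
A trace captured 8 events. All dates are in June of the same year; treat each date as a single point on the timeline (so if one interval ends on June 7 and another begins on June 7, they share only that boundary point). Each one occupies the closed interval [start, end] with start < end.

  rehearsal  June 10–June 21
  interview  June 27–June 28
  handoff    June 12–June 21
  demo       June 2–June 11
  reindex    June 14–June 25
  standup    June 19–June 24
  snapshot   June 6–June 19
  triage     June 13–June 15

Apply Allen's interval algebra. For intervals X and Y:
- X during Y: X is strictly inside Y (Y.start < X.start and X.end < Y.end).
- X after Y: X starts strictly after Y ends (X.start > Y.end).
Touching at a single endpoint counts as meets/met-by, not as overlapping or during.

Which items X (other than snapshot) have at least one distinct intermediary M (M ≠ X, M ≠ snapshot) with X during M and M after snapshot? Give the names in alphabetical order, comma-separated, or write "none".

none

Target snapshot = [June 6, June 19].
Intermediaries M with M after snapshot: interview.
Via interview — items with X during interview: none.
Union: none.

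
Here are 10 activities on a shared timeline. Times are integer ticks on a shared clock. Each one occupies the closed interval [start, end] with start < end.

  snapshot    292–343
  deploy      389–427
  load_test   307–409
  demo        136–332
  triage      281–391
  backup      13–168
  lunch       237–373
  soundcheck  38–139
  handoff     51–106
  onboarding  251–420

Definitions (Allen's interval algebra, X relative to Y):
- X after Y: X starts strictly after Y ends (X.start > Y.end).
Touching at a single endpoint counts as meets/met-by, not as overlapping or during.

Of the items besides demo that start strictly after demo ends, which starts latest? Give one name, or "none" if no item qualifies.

deploy

Target demo = [136, 332].
backup [13, 168] → overlaps → excluded.
deploy [389, 427] → after → candidate.
handoff [51, 106] → before → excluded.
load_test [307, 409] → overlapped-by → excluded.
lunch [237, 373] → overlapped-by → excluded.
onboarding [251, 420] → overlapped-by → excluded.
snapshot [292, 343] → overlapped-by → excluded.
soundcheck [38, 139] → overlaps → excluded.
triage [281, 391] → overlapped-by → excluded.
Among candidates, latest start is 389 → deploy.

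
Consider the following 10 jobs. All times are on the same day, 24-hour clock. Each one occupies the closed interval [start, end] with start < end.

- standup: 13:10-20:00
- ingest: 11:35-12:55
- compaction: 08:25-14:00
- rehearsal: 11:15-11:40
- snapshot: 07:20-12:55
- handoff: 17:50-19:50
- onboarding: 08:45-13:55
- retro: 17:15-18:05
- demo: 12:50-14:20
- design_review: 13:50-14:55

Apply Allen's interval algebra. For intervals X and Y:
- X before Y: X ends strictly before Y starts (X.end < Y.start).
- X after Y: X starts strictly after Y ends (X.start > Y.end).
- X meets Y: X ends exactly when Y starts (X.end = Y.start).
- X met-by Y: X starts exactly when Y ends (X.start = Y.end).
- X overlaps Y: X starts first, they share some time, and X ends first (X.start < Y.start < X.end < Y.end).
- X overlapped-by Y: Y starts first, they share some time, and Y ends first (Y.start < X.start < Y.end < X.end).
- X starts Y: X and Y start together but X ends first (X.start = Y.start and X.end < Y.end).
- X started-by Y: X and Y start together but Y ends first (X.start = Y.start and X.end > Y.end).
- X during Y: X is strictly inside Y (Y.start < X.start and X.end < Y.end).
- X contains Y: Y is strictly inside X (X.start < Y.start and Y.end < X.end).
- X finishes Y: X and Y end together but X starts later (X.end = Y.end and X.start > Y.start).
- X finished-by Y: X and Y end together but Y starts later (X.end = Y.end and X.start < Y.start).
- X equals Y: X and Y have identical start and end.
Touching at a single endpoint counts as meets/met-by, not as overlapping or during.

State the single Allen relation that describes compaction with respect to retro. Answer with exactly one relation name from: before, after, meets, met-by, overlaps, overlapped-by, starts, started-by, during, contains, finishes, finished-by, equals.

before

compaction = [08:25, 14:00]; retro = [17:15, 18:05].
Compare endpoints: compaction.start < retro.start, compaction.start < retro.end, compaction.end < retro.start, compaction.end < retro.end.
That pattern is 'before'.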